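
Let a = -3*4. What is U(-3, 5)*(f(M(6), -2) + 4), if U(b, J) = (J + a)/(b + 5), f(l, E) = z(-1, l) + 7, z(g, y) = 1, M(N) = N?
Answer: -42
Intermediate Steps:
a = -12
f(l, E) = 8 (f(l, E) = 1 + 7 = 8)
U(b, J) = (-12 + J)/(5 + b) (U(b, J) = (J - 12)/(b + 5) = (-12 + J)/(5 + b))
U(-3, 5)*(f(M(6), -2) + 4) = ((-12 + 5)/(5 - 3))*(8 + 4) = (-7/2)*12 = ((½)*(-7))*12 = -7/2*12 = -42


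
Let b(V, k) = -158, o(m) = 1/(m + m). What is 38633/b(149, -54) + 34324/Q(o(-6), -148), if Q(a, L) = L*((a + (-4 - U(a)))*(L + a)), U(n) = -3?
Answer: -33216289433/135048446 ≈ -245.96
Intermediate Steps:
o(m) = 1/(2*m)
Q(a, L) = L*(-1 + a)*(L + a) (Q(a, L) = L*((a + (-4 - 1*(-3)))*(L + a)) = L*((a + (-4 + 3))*(L + a)) = L*((a - 1)*(L + a)) = L*((-1 + a)*(L + a)) = L*(-1 + a)*(L + a))
38633/b(149, -54) + 34324/Q(o(-6), -148) = 38633/(-158) + 34324/((-148*(((½)/(-6))² - 1*(-148) - 1/(2*(-6)) - 74/(-6)))) = 38633*(-1/158) + 34324/((-148*(((½)*(-⅙))² + 148 - (-1)/(2*6) - 74*(-1)/6))) = -38633/158 + 34324/((-148*((-1/12)² + 148 - 1*(-1/12) - 148*(-1/12)))) = -38633/158 + 34324/((-148*(1/144 + 148 + 1/12 + 37/3))) = -38633/158 + 34324/((-148*23101/144)) = -38633/158 + 34324/(-854737/36) = -38633/158 + 34324*(-36/854737) = -38633/158 - 1235664/854737 = -33216289433/135048446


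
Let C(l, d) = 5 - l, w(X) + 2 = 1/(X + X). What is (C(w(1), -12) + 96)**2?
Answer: 42025/4 ≈ 10506.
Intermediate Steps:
w(X) = -2 + 1/(2*X) (w(X) = -2 + 1/(X + X) = -2 + 1/(2*X))
(C(w(1), -12) + 96)**2 = ((5 - (-2 + (1/2)/1)) + 96)**2 = ((5 - (-2 + (1/2)*1)) + 96)**2 = ((5 - (-2 + 1/2)) + 96)**2 = ((5 - 1*(-3/2)) + 96)**2 = ((5 + 3/2) + 96)**2 = (13/2 + 96)**2 = (205/2)**2 = 42025/4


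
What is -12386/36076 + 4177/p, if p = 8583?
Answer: 22190207/154820154 ≈ 0.14333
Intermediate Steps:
-12386/36076 + 4177/p = -12386/36076 + 4177/8583 = -12386*1/36076 + 4177*(1/8583) = -6193/18038 + 4177/8583 = 22190207/154820154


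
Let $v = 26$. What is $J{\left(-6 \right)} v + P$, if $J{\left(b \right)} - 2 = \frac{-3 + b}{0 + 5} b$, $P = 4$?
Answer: $\frac{1684}{5} \approx 336.8$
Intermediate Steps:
$J{\left(b \right)} = 2 + b \left(- \frac{3}{5} + \frac{b}{5}\right)$ ($J{\left(b \right)} = 2 + \frac{-3 + b}{0 + 5} b = 2 + \frac{-3 + b}{5} b = 2 + \left(-3 + b\right) \frac{1}{5} b = 2 + \left(- \frac{3}{5} + \frac{b}{5}\right) b = 2 + b \left(- \frac{3}{5} + \frac{b}{5}\right)$)
$J{\left(-6 \right)} v + P = \left(2 - - \frac{18}{5} + \frac{\left(-6\right)^{2}}{5}\right) 26 + 4 = \left(2 + \frac{18}{5} + \frac{1}{5} \cdot 36\right) 26 + 4 = \left(2 + \frac{18}{5} + \frac{36}{5}\right) 26 + 4 = \frac{64}{5} \cdot 26 + 4 = \frac{1664}{5} + 4 = \frac{1684}{5}$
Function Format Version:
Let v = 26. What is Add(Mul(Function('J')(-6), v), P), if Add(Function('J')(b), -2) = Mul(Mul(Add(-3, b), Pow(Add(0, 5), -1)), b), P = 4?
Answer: Rational(1684, 5) ≈ 336.80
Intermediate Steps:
Function('J')(b) = Add(2, Mul(b, Add(Rational(-3, 5), Mul(Rational(1, 5), b)))) (Function('J')(b) = Add(2, Mul(Mul(Add(-3, b), Pow(Add(0, 5), -1)), b)) = Add(2, Mul(Mul(Add(-3, b), Pow(5, -1)), b)) = Add(2, Mul(Mul(Add(-3, b), Rational(1, 5)), b)) = Add(2, Mul(Add(Rational(-3, 5), Mul(Rational(1, 5), b)), b)) = Add(2, Mul(b, Add(Rational(-3, 5), Mul(Rational(1, 5), b)))))
Add(Mul(Function('J')(-6), v), P) = Add(Mul(Add(2, Mul(Rational(-3, 5), -6), Mul(Rational(1, 5), Pow(-6, 2))), 26), 4) = Add(Mul(Add(2, Rational(18, 5), Mul(Rational(1, 5), 36)), 26), 4) = Add(Mul(Add(2, Rational(18, 5), Rational(36, 5)), 26), 4) = Add(Mul(Rational(64, 5), 26), 4) = Add(Rational(1664, 5), 4) = Rational(1684, 5)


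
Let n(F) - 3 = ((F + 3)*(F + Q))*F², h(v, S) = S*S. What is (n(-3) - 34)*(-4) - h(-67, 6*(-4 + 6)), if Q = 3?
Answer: -20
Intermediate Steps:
h(v, S) = S²
n(F) = 3 + F²*(3 + F)² (n(F) = 3 + ((F + 3)*(F + 3))*F² = 3 + ((3 + F)*(3 + F))*F² = 3 + (3 + F)²*F² = 3 + F²*(3 + F)²)
(n(-3) - 34)*(-4) - h(-67, 6*(-4 + 6)) = ((3 + (-3)⁴ + 6*(-3)³ + 9*(-3)²) - 34)*(-4) - (6*(-4 + 6))² = ((3 + 81 + 6*(-27) + 9*9) - 34)*(-4) - (6*2)² = ((3 + 81 - 162 + 81) - 34)*(-4) - 1*12² = (3 - 34)*(-4) - 1*144 = -31*(-4) - 144 = 124 - 144 = -20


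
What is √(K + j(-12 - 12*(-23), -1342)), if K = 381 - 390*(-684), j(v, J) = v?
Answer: √267405 ≈ 517.11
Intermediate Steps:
K = 267141 (K = 381 + 266760 = 267141)
√(K + j(-12 - 12*(-23), -1342)) = √(267141 + (-12 - 12*(-23))) = √(267141 + (-12 + 276)) = √(267141 + 264) = √267405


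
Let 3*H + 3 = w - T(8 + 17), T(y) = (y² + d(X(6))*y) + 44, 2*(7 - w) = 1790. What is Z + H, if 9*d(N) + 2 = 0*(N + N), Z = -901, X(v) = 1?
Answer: -38317/27 ≈ -1419.1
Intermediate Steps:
w = -888 (w = 7 - ½*1790 = 7 - 895 = -888)
d(N) = -2/9 (d(N) = -2/9 + (0*(N + N))/9 = -2/9 + (0*(2*N))/9 = -2/9 + (⅑)*0 = -2/9 + 0 = -2/9)
T(y) = 44 + y² - 2*y/9 (T(y) = (y² - 2*y/9) + 44 = 44 + y² - 2*y/9)
H = -13990/27 (H = -1 + (-888 - (44 + (8 + 17)² - 2*(8 + 17)/9))/3 = -1 + (-888 - (44 + 25² - 2/9*25))/3 = -1 + (-888 - (44 + 625 - 50/9))/3 = -1 + (-888 - 1*5971/9)/3 = -1 + (-888 - 5971/9)/3 = -1 + (⅓)*(-13963/9) = -1 - 13963/27 = -13990/27 ≈ -518.15)
Z + H = -901 - 13990/27 = -38317/27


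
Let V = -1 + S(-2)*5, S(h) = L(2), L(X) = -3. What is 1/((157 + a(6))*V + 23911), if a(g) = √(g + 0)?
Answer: 7133/152638555 + 16*√6/457915665 ≈ 4.6817e-5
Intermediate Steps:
S(h) = -3
a(g) = √g
V = -16 (V = -1 - 3*5 = -1 - 15 = -16)
1/((157 + a(6))*V + 23911) = 1/((157 + √6)*(-16) + 23911) = 1/((-2512 - 16*√6) + 23911) = 1/(21399 - 16*√6)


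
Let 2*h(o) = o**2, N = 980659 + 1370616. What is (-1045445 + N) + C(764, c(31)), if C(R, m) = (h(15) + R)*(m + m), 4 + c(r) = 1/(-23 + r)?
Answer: 10392297/8 ≈ 1.2990e+6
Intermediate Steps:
N = 2351275
h(o) = o**2/2
c(r) = -4 + 1/(-23 + r)
C(R, m) = 2*m*(225/2 + R) (C(R, m) = ((1/2)*15**2 + R)*(m + m) = ((1/2)*225 + R)*(2*m) = (225/2 + R)*(2*m) = 2*m*(225/2 + R))
(-1045445 + N) + C(764, c(31)) = (-1045445 + 2351275) + ((93 - 4*31)/(-23 + 31))*(225 + 2*764) = 1305830 + ((93 - 124)/8)*(225 + 1528) = 1305830 + ((1/8)*(-31))*1753 = 1305830 - 31/8*1753 = 1305830 - 54343/8 = 10392297/8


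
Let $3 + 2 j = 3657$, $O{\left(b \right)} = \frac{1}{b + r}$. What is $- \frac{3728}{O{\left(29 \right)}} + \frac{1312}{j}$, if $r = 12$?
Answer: $- \frac{279251984}{1827} \approx -1.5285 \cdot 10^{5}$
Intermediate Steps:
$O{\left(b \right)} = \frac{1}{12 + b}$ ($O{\left(b \right)} = \frac{1}{b + 12} = \frac{1}{12 + b}$)
$j = 1827$ ($j = - \frac{3}{2} + \frac{1}{2} \cdot 3657 = - \frac{3}{2} + \frac{3657}{2} = 1827$)
$- \frac{3728}{O{\left(29 \right)}} + \frac{1312}{j} = - \frac{3728}{\frac{1}{12 + 29}} + \frac{1312}{1827} = - \frac{3728}{\frac{1}{41}} + 1312 \cdot \frac{1}{1827} = - 3728 \frac{1}{\frac{1}{41}} + \frac{1312}{1827} = \left(-3728\right) 41 + \frac{1312}{1827} = -152848 + \frac{1312}{1827} = - \frac{279251984}{1827}$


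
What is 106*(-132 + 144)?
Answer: 1272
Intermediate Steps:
106*(-132 + 144) = 106*12 = 1272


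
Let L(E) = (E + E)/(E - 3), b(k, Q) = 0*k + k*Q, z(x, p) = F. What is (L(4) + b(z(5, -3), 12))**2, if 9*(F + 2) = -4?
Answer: 4096/9 ≈ 455.11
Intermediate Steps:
F = -22/9 (F = -2 + (1/9)*(-4) = -2 - 4/9 = -22/9 ≈ -2.4444)
z(x, p) = -22/9
b(k, Q) = Q*k (b(k, Q) = 0 + Q*k = Q*k)
L(E) = 2*E/(-3 + E) (L(E) = (2*E)/(-3 + E) = 2*E/(-3 + E))
(L(4) + b(z(5, -3), 12))**2 = (2*4/(-3 + 4) + 12*(-22/9))**2 = (2*4/1 - 88/3)**2 = (2*4*1 - 88/3)**2 = (8 - 88/3)**2 = (-64/3)**2 = 4096/9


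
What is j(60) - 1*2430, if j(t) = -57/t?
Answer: -48619/20 ≈ -2430.9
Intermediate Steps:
j(60) - 1*2430 = -57/60 - 1*2430 = -57*1/60 - 2430 = -19/20 - 2430 = -48619/20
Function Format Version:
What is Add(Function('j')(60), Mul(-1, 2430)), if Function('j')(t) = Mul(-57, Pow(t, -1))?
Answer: Rational(-48619, 20) ≈ -2430.9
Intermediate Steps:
Add(Function('j')(60), Mul(-1, 2430)) = Add(Mul(-57, Pow(60, -1)), Mul(-1, 2430)) = Add(Mul(-57, Rational(1, 60)), -2430) = Add(Rational(-19, 20), -2430) = Rational(-48619, 20)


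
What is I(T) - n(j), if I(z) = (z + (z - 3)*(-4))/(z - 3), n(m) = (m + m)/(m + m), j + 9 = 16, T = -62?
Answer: -263/65 ≈ -4.0462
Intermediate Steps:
j = 7 (j = -9 + 16 = 7)
n(m) = 1 (n(m) = (2*m)/((2*m)) = (2*m)*(1/(2*m)) = 1)
I(z) = (12 - 3*z)/(-3 + z) (I(z) = (z + (-3 + z)*(-4))/(-3 + z) = (z + (12 - 4*z))/(-3 + z) = (12 - 3*z)/(-3 + z))
I(T) - n(j) = 3*(4 - 1*(-62))/(-3 - 62) - 1*1 = 3*(4 + 62)/(-65) - 1 = 3*(-1/65)*66 - 1 = -198/65 - 1 = -263/65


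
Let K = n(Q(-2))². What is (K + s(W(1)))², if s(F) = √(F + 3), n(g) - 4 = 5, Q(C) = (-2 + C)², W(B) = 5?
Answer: 6569 + 324*√2 ≈ 7027.2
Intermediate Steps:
n(g) = 9 (n(g) = 4 + 5 = 9)
s(F) = √(3 + F)
K = 81 (K = 9² = 81)
(K + s(W(1)))² = (81 + √(3 + 5))² = (81 + √8)² = (81 + 2*√2)²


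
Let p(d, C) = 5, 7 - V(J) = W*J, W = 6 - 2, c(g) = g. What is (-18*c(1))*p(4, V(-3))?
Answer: -90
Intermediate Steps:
W = 4
V(J) = 7 - 4*J
(-18*c(1))*p(4, V(-3)) = -18*1*5 = -18*5 = -90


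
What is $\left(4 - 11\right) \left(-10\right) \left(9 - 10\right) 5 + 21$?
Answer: $-329$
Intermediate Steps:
$\left(4 - 11\right) \left(-10\right) \left(9 - 10\right) 5 + 21 = \left(4 - 11\right) \left(-10\right) \left(\left(-1\right) 5\right) + 21 = \left(-7\right) \left(-10\right) \left(-5\right) + 21 = 70 \left(-5\right) + 21 = -350 + 21 = -329$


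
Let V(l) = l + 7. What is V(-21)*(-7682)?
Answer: 107548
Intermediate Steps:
V(l) = 7 + l
V(-21)*(-7682) = (7 - 21)*(-7682) = -14*(-7682) = 107548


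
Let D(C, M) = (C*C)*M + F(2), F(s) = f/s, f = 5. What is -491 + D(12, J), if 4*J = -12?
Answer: -1841/2 ≈ -920.50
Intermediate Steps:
J = -3 (J = (¼)*(-12) = -3)
F(s) = 5/s
D(C, M) = 5/2 + M*C² (D(C, M) = (C*C)*M + 5/2 = C²*M + 5*(½) = M*C² + 5/2 = 5/2 + M*C²)
-491 + D(12, J) = -491 + (5/2 - 3*12²) = -491 + (5/2 - 3*144) = -491 + (5/2 - 432) = -491 - 859/2 = -1841/2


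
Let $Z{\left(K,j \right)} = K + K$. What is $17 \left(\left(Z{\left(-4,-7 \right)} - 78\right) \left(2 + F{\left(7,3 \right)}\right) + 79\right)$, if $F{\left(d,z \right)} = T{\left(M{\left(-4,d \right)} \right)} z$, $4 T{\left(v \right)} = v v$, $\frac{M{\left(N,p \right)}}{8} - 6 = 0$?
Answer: $-2527917$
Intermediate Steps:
$M{\left(N,p \right)} = 48$ ($M{\left(N,p \right)} = 48 + 8 \cdot 0 = 48 + 0 = 48$)
$Z{\left(K,j \right)} = 2 K$
$T{\left(v \right)} = \frac{v^{2}}{4}$ ($T{\left(v \right)} = \frac{v v}{4} = \frac{v^{2}}{4}$)
$F{\left(d,z \right)} = 576 z$ ($F{\left(d,z \right)} = \frac{48^{2}}{4} z = \frac{1}{4} \cdot 2304 z = 576 z$)
$17 \left(\left(Z{\left(-4,-7 \right)} - 78\right) \left(2 + F{\left(7,3 \right)}\right) + 79\right) = 17 \left(\left(2 \left(-4\right) - 78\right) \left(2 + 576 \cdot 3\right) + 79\right) = 17 \left(\left(-8 - 78\right) \left(2 + 1728\right) + 79\right) = 17 \left(\left(-86\right) 1730 + 79\right) = 17 \left(-148780 + 79\right) = 17 \left(-148701\right) = -2527917$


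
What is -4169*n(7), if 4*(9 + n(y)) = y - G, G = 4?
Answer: 137577/4 ≈ 34394.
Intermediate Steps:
n(y) = -10 + y/4 (n(y) = -9 + (y - 1*4)/4 = -9 + (y - 4)/4 = -9 + (-4 + y)/4 = -9 + (-1 + y/4) = -10 + y/4)
-4169*n(7) = -4169*(-10 + (¼)*7) = -4169*(-10 + 7/4) = -4169*(-33/4) = 137577/4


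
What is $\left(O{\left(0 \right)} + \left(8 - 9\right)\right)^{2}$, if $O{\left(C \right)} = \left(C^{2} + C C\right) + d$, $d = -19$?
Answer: $400$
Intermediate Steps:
$O{\left(C \right)} = -19 + 2 C^{2}$ ($O{\left(C \right)} = \left(C^{2} + C C\right) - 19 = \left(C^{2} + C^{2}\right) - 19 = 2 C^{2} - 19 = -19 + 2 C^{2}$)
$\left(O{\left(0 \right)} + \left(8 - 9\right)\right)^{2} = \left(\left(-19 + 2 \cdot 0^{2}\right) + \left(8 - 9\right)\right)^{2} = \left(\left(-19 + 2 \cdot 0\right) + \left(8 - 9\right)\right)^{2} = \left(\left(-19 + 0\right) - 1\right)^{2} = \left(-19 - 1\right)^{2} = \left(-20\right)^{2} = 400$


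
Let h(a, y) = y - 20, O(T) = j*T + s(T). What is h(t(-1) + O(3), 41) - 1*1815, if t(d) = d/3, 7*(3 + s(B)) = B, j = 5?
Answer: -1794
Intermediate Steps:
s(B) = -3 + B/7
t(d) = d/3 (t(d) = d*(⅓) = d/3)
O(T) = -3 + 36*T/7 (O(T) = 5*T + (-3 + T/7) = -3 + 36*T/7)
h(a, y) = -20 + y
h(t(-1) + O(3), 41) - 1*1815 = (-20 + 41) - 1*1815 = 21 - 1815 = -1794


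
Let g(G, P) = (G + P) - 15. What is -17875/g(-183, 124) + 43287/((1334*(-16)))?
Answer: 189160381/789728 ≈ 239.53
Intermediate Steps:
g(G, P) = -15 + G + P
-17875/g(-183, 124) + 43287/((1334*(-16))) = -17875/(-15 - 183 + 124) + 43287/((1334*(-16))) = -17875/(-74) + 43287/(-21344) = -17875*(-1/74) + 43287*(-1/21344) = 17875/74 - 43287/21344 = 189160381/789728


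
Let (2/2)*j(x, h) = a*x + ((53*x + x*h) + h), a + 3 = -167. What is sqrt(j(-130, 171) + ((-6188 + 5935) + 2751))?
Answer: I*sqrt(4351) ≈ 65.962*I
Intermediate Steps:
a = -170 (a = -3 - 167 = -170)
j(x, h) = h - 117*x + h*x (j(x, h) = -170*x + ((53*x + x*h) + h) = -170*x + ((53*x + h*x) + h) = -170*x + (h + 53*x + h*x) = h - 117*x + h*x)
sqrt(j(-130, 171) + ((-6188 + 5935) + 2751)) = sqrt((171 - 117*(-130) + 171*(-130)) + ((-6188 + 5935) + 2751)) = sqrt((171 + 15210 - 22230) + (-253 + 2751)) = sqrt(-6849 + 2498) = sqrt(-4351) = I*sqrt(4351)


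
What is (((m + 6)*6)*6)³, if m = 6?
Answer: 80621568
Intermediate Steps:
(((m + 6)*6)*6)³ = (((6 + 6)*6)*6)³ = ((12*6)*6)³ = (72*6)³ = 432³ = 80621568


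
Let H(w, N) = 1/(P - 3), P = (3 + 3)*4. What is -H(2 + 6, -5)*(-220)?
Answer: 220/21 ≈ 10.476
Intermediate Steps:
P = 24 (P = 6*4 = 24)
H(w, N) = 1/21 (H(w, N) = 1/(24 - 3) = 1/21)
-H(2 + 6, -5)*(-220) = -(-220)/21 = -1*(-220/21) = 220/21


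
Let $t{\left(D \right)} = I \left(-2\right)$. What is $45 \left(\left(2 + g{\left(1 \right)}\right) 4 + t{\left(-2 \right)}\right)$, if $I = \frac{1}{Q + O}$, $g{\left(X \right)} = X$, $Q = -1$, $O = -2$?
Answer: $570$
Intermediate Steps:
$I = - \frac{1}{3}$ ($I = \frac{1}{-1 - 2} = \frac{1}{-3} = - \frac{1}{3} \approx -0.33333$)
$t{\left(D \right)} = \frac{2}{3}$ ($t{\left(D \right)} = \left(- \frac{1}{3}\right) \left(-2\right) = \frac{2}{3}$)
$45 \left(\left(2 + g{\left(1 \right)}\right) 4 + t{\left(-2 \right)}\right) = 45 \left(\left(2 + 1\right) 4 + \frac{2}{3}\right) = 45 \left(3 \cdot 4 + \frac{2}{3}\right) = 45 \left(12 + \frac{2}{3}\right) = 45 \cdot \frac{38}{3} = 570$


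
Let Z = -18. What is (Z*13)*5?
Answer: -1170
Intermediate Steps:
(Z*13)*5 = -18*13*5 = -234*5 = -1170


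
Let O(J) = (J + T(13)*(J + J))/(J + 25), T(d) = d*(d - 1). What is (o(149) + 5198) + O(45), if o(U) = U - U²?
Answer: -233139/14 ≈ -16653.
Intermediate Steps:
T(d) = d*(-1 + d)
O(J) = 313*J/(25 + J) (O(J) = (J + (13*(-1 + 13))*(J + J))/(J + 25) = (J + (13*12)*(2*J))/(25 + J) = (J + 156*(2*J))/(25 + J) = (J + 312*J)/(25 + J) = (313*J)/(25 + J) = 313*J/(25 + J))
(o(149) + 5198) + O(45) = (149*(1 - 1*149) + 5198) + 313*45/(25 + 45) = (149*(1 - 149) + 5198) + 313*45/70 = (149*(-148) + 5198) + 313*45*(1/70) = (-22052 + 5198) + 2817/14 = -16854 + 2817/14 = -233139/14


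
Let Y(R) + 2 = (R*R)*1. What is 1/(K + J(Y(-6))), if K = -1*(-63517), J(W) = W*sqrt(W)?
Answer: 63517/4034369985 - 34*sqrt(34)/4034369985 ≈ 1.5695e-5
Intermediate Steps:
Y(R) = -2 + R**2 (Y(R) = -2 + (R*R)*1 = -2 + R**2*1 = -2 + R**2)
J(W) = W**(3/2)
K = 63517
1/(K + J(Y(-6))) = 1/(63517 + (-2 + (-6)**2)**(3/2)) = 1/(63517 + (-2 + 36)**(3/2)) = 1/(63517 + 34**(3/2)) = 1/(63517 + 34*sqrt(34))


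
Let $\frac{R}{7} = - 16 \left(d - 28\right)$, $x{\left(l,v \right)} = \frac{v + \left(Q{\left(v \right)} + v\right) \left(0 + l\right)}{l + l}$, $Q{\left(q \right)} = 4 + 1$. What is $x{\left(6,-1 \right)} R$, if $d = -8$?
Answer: $7728$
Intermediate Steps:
$Q{\left(q \right)} = 5$
$x{\left(l,v \right)} = \frac{v + l \left(5 + v\right)}{2 l}$ ($x{\left(l,v \right)} = \frac{v + \left(5 + v\right) \left(0 + l\right)}{l + l} = \frac{v + \left(5 + v\right) l}{2 l} = \left(v + l \left(5 + v\right)\right) \frac{1}{2 l} = \frac{v + l \left(5 + v\right)}{2 l}$)
$R = 4032$ ($R = 7 \left(- 16 \left(-8 - 28\right)\right) = 7 \left(\left(-16\right) \left(-36\right)\right) = 7 \cdot 576 = 4032$)
$x{\left(6,-1 \right)} R = \frac{-1 + 6 \left(5 - 1\right)}{2 \cdot 6} \cdot 4032 = \frac{1}{2} \cdot \frac{1}{6} \left(-1 + 6 \cdot 4\right) 4032 = \frac{1}{2} \cdot \frac{1}{6} \left(-1 + 24\right) 4032 = \frac{1}{2} \cdot \frac{1}{6} \cdot 23 \cdot 4032 = \frac{23}{12} \cdot 4032 = 7728$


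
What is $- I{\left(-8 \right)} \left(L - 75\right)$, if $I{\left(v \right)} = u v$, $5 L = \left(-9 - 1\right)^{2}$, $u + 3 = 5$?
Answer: $-880$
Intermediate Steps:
$u = 2$ ($u = -3 + 5 = 2$)
$L = 20$ ($L = \frac{\left(-9 - 1\right)^{2}}{5} = \frac{\left(-10\right)^{2}}{5} = \frac{1}{5} \cdot 100 = 20$)
$I{\left(v \right)} = 2 v$
$- I{\left(-8 \right)} \left(L - 75\right) = - 2 \left(-8\right) \left(20 - 75\right) = \left(-1\right) \left(-16\right) \left(-55\right) = 16 \left(-55\right) = -880$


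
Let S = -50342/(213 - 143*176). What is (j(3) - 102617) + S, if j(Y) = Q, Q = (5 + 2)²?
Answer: -2559534098/24955 ≈ -1.0257e+5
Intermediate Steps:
Q = 49 (Q = 7² = 49)
j(Y) = 49
S = 50342/24955 (S = -50342/(213 - 25168) = -50342/(-24955) = -50342*(-1/24955) = 50342/24955 ≈ 2.0173)
(j(3) - 102617) + S = (49 - 102617) + 50342/24955 = -102568 + 50342/24955 = -2559534098/24955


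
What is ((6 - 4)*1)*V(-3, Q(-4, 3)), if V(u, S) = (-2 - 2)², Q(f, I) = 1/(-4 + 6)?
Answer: 32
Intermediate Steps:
Q(f, I) = ½ (Q(f, I) = 1/2 = ½)
V(u, S) = 16 (V(u, S) = (-4)² = 16)
((6 - 4)*1)*V(-3, Q(-4, 3)) = ((6 - 4)*1)*16 = (2*1)*16 = 2*16 = 32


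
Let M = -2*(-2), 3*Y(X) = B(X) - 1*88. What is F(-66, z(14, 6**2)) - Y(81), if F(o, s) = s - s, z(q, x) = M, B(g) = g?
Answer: 7/3 ≈ 2.3333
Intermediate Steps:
Y(X) = -88/3 + X/3 (Y(X) = (X - 1*88)/3 = (X - 88)/3 = (-88 + X)/3 = -88/3 + X/3)
M = 4
z(q, x) = 4
F(o, s) = 0
F(-66, z(14, 6**2)) - Y(81) = 0 - (-88/3 + (1/3)*81) = 0 - (-88/3 + 27) = 0 - 1*(-7/3) = 0 + 7/3 = 7/3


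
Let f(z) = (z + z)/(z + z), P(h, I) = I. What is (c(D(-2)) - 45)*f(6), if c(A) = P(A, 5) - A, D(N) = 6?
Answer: -46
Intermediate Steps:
c(A) = 5 - A
f(z) = 1 (f(z) = (2*z)/((2*z)) = (2*z)*(1/(2*z)) = 1)
(c(D(-2)) - 45)*f(6) = ((5 - 1*6) - 45)*1 = ((5 - 6) - 45)*1 = (-1 - 45)*1 = -46*1 = -46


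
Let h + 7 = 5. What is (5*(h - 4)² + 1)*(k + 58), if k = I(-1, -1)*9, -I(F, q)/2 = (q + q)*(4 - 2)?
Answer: 23530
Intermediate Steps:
h = -2 (h = -7 + 5 = -2)
I(F, q) = -8*q (I(F, q) = -2*(q + q)*(4 - 2) = -2*2*q*2 = -8*q)
k = 72 (k = -8*(-1)*9 = 8*9 = 72)
(5*(h - 4)² + 1)*(k + 58) = (5*(-2 - 4)² + 1)*(72 + 58) = (5*(-6)² + 1)*130 = (5*36 + 1)*130 = (180 + 1)*130 = 181*130 = 23530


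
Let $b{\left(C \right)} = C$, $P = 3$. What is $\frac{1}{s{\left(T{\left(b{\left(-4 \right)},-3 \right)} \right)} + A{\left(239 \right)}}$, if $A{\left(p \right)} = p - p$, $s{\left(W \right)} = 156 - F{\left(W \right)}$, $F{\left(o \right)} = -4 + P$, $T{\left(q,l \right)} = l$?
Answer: $\frac{1}{157} \approx 0.0063694$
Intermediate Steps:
$F{\left(o \right)} = -1$ ($F{\left(o \right)} = -4 + 3 = -1$)
$s{\left(W \right)} = 157$ ($s{\left(W \right)} = 156 - -1 = 156 + 1 = 157$)
$A{\left(p \right)} = 0$
$\frac{1}{s{\left(T{\left(b{\left(-4 \right)},-3 \right)} \right)} + A{\left(239 \right)}} = \frac{1}{157 + 0} = \frac{1}{157}$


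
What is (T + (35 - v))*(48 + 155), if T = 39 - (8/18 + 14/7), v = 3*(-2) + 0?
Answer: 141694/9 ≈ 15744.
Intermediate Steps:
v = -6 (v = -6 + 0 = -6)
T = 329/9 (T = 39 - (8*(1/18) + 14*(1/7)) = 39 - (4/9 + 2) = 39 - 1*22/9 = 39 - 22/9 = 329/9 ≈ 36.556)
(T + (35 - v))*(48 + 155) = (329/9 + (35 - 1*(-6)))*(48 + 155) = (329/9 + (35 + 6))*203 = (329/9 + 41)*203 = (698/9)*203 = 141694/9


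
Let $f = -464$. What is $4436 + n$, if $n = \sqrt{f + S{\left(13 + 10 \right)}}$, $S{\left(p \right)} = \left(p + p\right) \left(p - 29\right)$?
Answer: $4436 + 2 i \sqrt{185} \approx 4436.0 + 27.203 i$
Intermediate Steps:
$S{\left(p \right)} = 2 p \left(-29 + p\right)$
$n = 2 i \sqrt{185}$ ($n = \sqrt{-464 + 2 \left(13 + 10\right) \left(-29 + \left(13 + 10\right)\right)} = \sqrt{-464 + 2 \cdot 23 \left(-29 + 23\right)} = \sqrt{-464 + 2 \cdot 23 \left(-6\right)} = \sqrt{-464 - 276} = \sqrt{-740} = 2 i \sqrt{185} \approx 27.203 i$)
$4436 + n = 4436 + 2 i \sqrt{185}$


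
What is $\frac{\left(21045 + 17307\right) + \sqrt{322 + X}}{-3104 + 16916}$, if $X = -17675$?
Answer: $\frac{3196}{1151} + \frac{i \sqrt{17353}}{13812} \approx 2.7767 + 0.0095374 i$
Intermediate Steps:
$\frac{\left(21045 + 17307\right) + \sqrt{322 + X}}{-3104 + 16916} = \frac{\left(21045 + 17307\right) + \sqrt{322 - 17675}}{-3104 + 16916} = \frac{38352 + \sqrt{-17353}}{13812} = \left(38352 + i \sqrt{17353}\right) \frac{1}{13812} = \frac{3196}{1151} + \frac{i \sqrt{17353}}{13812}$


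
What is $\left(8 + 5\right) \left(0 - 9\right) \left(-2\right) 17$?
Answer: $3978$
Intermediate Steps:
$\left(8 + 5\right) \left(0 - 9\right) \left(-2\right) 17 = 13 \left(-9\right) \left(-2\right) 17 = \left(-117\right) \left(-2\right) 17 = 234 \cdot 17 = 3978$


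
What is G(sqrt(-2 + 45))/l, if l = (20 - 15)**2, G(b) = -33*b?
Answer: -33*sqrt(43)/25 ≈ -8.6558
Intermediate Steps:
l = 25 (l = 5**2 = 25)
G(sqrt(-2 + 45))/l = -33*sqrt(-2 + 45)/25 = -33*sqrt(43)*(1/25) = -33*sqrt(43)/25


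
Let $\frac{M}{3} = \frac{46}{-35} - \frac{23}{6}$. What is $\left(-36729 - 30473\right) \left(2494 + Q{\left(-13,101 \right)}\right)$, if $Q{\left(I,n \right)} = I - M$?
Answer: $- \frac{5871808351}{35} \approx -1.6777 \cdot 10^{8}$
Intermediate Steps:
$M = - \frac{1081}{70}$ ($M = 3 \left(\frac{46}{-35} - \frac{23}{6}\right) = 3 \left(46 \left(- \frac{1}{35}\right) - \frac{23}{6}\right) = 3 \left(- \frac{46}{35} - \frac{23}{6}\right) = 3 \left(- \frac{1081}{210}\right) = - \frac{1081}{70} \approx -15.443$)
$Q{\left(I,n \right)} = \frac{1081}{70} + I$ ($Q{\left(I,n \right)} = I - - \frac{1081}{70} = I + \frac{1081}{70} = \frac{1081}{70} + I$)
$\left(-36729 - 30473\right) \left(2494 + Q{\left(-13,101 \right)}\right) = \left(-36729 - 30473\right) \left(2494 + \left(\frac{1081}{70} - 13\right)\right) = - 67202 \left(2494 + \frac{171}{70}\right) = \left(-67202\right) \frac{174751}{70} = - \frac{5871808351}{35}$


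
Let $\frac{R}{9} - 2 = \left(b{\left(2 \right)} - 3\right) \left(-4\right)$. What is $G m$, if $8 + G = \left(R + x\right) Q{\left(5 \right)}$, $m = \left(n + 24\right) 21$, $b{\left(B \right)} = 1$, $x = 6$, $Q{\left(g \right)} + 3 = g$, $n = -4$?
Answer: $77280$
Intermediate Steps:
$Q{\left(g \right)} = -3 + g$
$R = 90$ ($R = 18 + 9 \left(1 - 3\right) \left(-4\right) = 18 + 9 \left(\left(-2\right) \left(-4\right)\right) = 18 + 9 \cdot 8 = 18 + 72 = 90$)
$m = 420$ ($m = \left(-4 + 24\right) 21 = 20 \cdot 21 = 420$)
$G = 184$ ($G = -8 + \left(90 + 6\right) \left(-3 + 5\right) = -8 + 96 \cdot 2 = -8 + 192 = 184$)
$G m = 184 \cdot 420 = 77280$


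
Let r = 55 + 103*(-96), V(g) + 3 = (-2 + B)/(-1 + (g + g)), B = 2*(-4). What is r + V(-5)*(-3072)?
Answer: -37507/11 ≈ -3409.7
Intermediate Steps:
B = -8
V(g) = -3 - 10/(-1 + 2*g) (V(g) = -3 + (-2 - 8)/(-1 + (g + g)) = -3 - 10/(-1 + 2*g))
r = -9833 (r = 55 - 9888 = -9833)
r + V(-5)*(-3072) = -9833 + ((-7 - 6*(-5))/(-1 + 2*(-5)))*(-3072) = -9833 + ((-7 + 30)/(-1 - 10))*(-3072) = -9833 + (23/(-11))*(-3072) = -9833 - 1/11*23*(-3072) = -9833 - 23/11*(-3072) = -9833 + 70656/11 = -37507/11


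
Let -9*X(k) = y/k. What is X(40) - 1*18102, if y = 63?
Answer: -724087/40 ≈ -18102.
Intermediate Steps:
X(k) = -7/k
X(40) - 1*18102 = -7/40 - 1*18102 = -7*1/40 - 18102 = -7/40 - 18102 = -724087/40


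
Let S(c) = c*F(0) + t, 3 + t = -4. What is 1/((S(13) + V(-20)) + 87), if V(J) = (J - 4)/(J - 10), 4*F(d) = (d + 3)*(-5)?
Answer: 20/641 ≈ 0.031201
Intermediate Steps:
t = -7 (t = -3 - 4 = -7)
F(d) = -15/4 - 5*d/4 (F(d) = ((d + 3)*(-5))/4 = ((3 + d)*(-5))/4 = (-15 - 5*d)/4 = -15/4 - 5*d/4)
V(J) = (-4 + J)/(-10 + J)
S(c) = -7 - 15*c/4 (S(c) = c*(-15/4 - 5/4*0) - 7 = c*(-15/4 + 0) - 7 = c*(-15/4) - 7 = -15*c/4 - 7 = -7 - 15*c/4)
1/((S(13) + V(-20)) + 87) = 1/(((-7 - 15/4*13) + (-4 - 20)/(-10 - 20)) + 87) = 1/(((-7 - 195/4) - 24/(-30)) + 87) = 1/((-223/4 - 1/30*(-24)) + 87) = 1/((-223/4 + ⅘) + 87) = 1/(-1099/20 + 87) = 1/(641/20) = 20/641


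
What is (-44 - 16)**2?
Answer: 3600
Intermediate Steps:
(-44 - 16)**2 = (-60)**2 = 3600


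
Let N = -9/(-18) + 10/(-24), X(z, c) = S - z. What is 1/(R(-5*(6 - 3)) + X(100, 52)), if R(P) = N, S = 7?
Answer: -12/1115 ≈ -0.010762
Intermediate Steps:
X(z, c) = 7 - z
N = 1/12 (N = -9*(-1/18) + 10*(-1/24) = 1/2 - 5/12 = 1/12 ≈ 0.083333)
R(P) = 1/12
1/(R(-5*(6 - 3)) + X(100, 52)) = 1/(1/12 + (7 - 1*100)) = 1/(1/12 + (7 - 100)) = 1/(1/12 - 93) = 1/(-1115/12) = -12/1115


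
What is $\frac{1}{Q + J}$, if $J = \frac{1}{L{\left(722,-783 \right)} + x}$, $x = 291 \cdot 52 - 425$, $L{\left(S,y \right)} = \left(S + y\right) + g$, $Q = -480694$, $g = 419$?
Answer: $- \frac{15065}{7241655109} \approx -2.0803 \cdot 10^{-6}$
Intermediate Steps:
$L{\left(S,y \right)} = 419 + S + y$ ($L{\left(S,y \right)} = \left(S + y\right) + 419 = 419 + S + y$)
$x = 14707$ ($x = 15132 - 425 = 14707$)
$J = \frac{1}{15065}$ ($J = \frac{1}{\left(419 + 722 - 783\right) + 14707} = \frac{1}{358 + 14707} = \frac{1}{15065} \approx 6.6379 \cdot 10^{-5}$)
$\frac{1}{Q + J} = \frac{1}{-480694 + \frac{1}{15065}} = \frac{1}{- \frac{7241655109}{15065}} = - \frac{15065}{7241655109}$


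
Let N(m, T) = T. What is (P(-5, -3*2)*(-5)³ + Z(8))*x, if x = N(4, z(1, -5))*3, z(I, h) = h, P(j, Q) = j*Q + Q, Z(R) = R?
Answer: 44880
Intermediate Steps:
P(j, Q) = Q + Q*j (P(j, Q) = Q*j + Q = Q + Q*j)
x = -15 (x = -5*3 = -15)
(P(-5, -3*2)*(-5)³ + Z(8))*x = (((-3*2)*(1 - 5))*(-5)³ + 8)*(-15) = (-6*(-4)*(-125) + 8)*(-15) = (24*(-125) + 8)*(-15) = (-3000 + 8)*(-15) = -2992*(-15) = 44880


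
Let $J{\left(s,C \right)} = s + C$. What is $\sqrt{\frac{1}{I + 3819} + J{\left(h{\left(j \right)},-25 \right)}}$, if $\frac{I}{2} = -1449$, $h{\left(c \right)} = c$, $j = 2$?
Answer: $\frac{i \sqrt{19508622}}{921} \approx 4.7957 i$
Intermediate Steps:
$J{\left(s,C \right)} = C + s$
$I = -2898$ ($I = 2 \left(-1449\right) = -2898$)
$\sqrt{\frac{1}{I + 3819} + J{\left(h{\left(j \right)},-25 \right)}} = \sqrt{\frac{1}{-2898 + 3819} + \left(-25 + 2\right)} = \sqrt{\frac{1}{921} - 23} = \sqrt{- \frac{21182}{921}} = \frac{i \sqrt{19508622}}{921}$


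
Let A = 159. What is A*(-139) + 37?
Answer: -22064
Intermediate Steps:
A*(-139) + 37 = 159*(-139) + 37 = -22101 + 37 = -22064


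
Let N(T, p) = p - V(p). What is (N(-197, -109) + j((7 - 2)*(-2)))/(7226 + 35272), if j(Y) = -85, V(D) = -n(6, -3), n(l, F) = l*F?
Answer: -106/21249 ≈ -0.0049885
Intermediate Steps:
n(l, F) = F*l
V(D) = 18 (V(D) = -(-3)*6 = -1*(-18) = 18)
N(T, p) = -18 + p (N(T, p) = p - 1*18 = p - 18 = -18 + p)
(N(-197, -109) + j((7 - 2)*(-2)))/(7226 + 35272) = ((-18 - 109) - 85)/(7226 + 35272) = (-127 - 85)/42498 = -212*1/42498 = -106/21249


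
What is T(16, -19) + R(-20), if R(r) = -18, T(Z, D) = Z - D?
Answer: 17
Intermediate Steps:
T(16, -19) + R(-20) = (16 - 1*(-19)) - 18 = (16 + 19) - 18 = 35 - 18 = 17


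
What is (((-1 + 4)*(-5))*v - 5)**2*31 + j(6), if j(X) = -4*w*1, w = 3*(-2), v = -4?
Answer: 93799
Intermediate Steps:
w = -6
j(X) = 24 (j(X) = -4*(-6)*1 = 24*1 = 24)
(((-1 + 4)*(-5))*v - 5)**2*31 + j(6) = (((-1 + 4)*(-5))*(-4) - 5)**2*31 + 24 = ((3*(-5))*(-4) - 5)**2*31 + 24 = (-15*(-4) - 5)**2*31 + 24 = (60 - 5)**2*31 + 24 = 55**2*31 + 24 = 3025*31 + 24 = 93775 + 24 = 93799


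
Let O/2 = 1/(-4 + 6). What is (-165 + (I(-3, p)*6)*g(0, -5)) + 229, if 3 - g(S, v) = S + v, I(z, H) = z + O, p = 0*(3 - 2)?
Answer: -32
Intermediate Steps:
p = 0 (p = 0*1 = 0)
O = 1 (O = 2/(-4 + 6) = 2/2 = 2*(½) = 1)
I(z, H) = 1 + z (I(z, H) = z + 1 = 1 + z)
g(S, v) = 3 - S - v (g(S, v) = 3 - (S + v) = 3 + (-S - v) = 3 - S - v)
(-165 + (I(-3, p)*6)*g(0, -5)) + 229 = (-165 + ((1 - 3)*6)*(3 - 1*0 - 1*(-5))) + 229 = (-165 + (-2*6)*(3 + 0 + 5)) + 229 = (-165 - 12*8) + 229 = (-165 - 96) + 229 = -261 + 229 = -32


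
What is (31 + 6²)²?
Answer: 4489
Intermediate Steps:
(31 + 6²)² = (31 + 36)² = 67² = 4489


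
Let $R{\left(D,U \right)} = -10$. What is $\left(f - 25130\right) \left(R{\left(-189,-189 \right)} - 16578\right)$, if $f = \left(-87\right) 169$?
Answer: $660749804$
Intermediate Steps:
$f = -14703$
$\left(f - 25130\right) \left(R{\left(-189,-189 \right)} - 16578\right) = \left(-14703 - 25130\right) \left(-10 - 16578\right) = \left(-39833\right) \left(-16588\right) = 660749804$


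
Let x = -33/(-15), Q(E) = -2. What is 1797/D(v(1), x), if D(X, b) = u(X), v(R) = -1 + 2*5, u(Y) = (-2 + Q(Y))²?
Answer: 1797/16 ≈ 112.31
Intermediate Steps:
x = 11/5 (x = -33*(-1/15) = 11/5 ≈ 2.2000)
u(Y) = 16 (u(Y) = (-2 - 2)² = (-4)² = 16)
v(R) = 9 (v(R) = -1 + 10 = 9)
D(X, b) = 16
1797/D(v(1), x) = 1797/16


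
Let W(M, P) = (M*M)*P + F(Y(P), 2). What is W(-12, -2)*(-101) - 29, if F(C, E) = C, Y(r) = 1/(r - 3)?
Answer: 145396/5 ≈ 29079.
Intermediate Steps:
Y(r) = 1/(-3 + r)
W(M, P) = 1/(-3 + P) + P*M**2 (W(M, P) = (M*M)*P + 1/(-3 + P) = M**2*P + 1/(-3 + P) = P*M**2 + 1/(-3 + P) = 1/(-3 + P) + P*M**2)
W(-12, -2)*(-101) - 29 = ((1 - 2*(-12)**2*(-3 - 2))/(-3 - 2))*(-101) - 29 = ((1 - 2*144*(-5))/(-5))*(-101) - 29 = -(1 + 1440)/5*(-101) - 29 = -1/5*1441*(-101) - 29 = -1441/5*(-101) - 29 = 145541/5 - 29 = 145396/5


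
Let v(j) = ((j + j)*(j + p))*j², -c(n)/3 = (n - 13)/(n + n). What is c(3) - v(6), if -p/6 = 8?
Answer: 18149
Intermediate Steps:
p = -48 (p = -6*8 = -48)
c(n) = -3*(-13 + n)/(2*n) (c(n) = -3*(n - 13)/(n + n) = -3*(-13 + n)/(2*n))
v(j) = 2*j³*(-48 + j) (v(j) = ((j + j)*(j - 48))*j² = ((2*j)*(-48 + j))*j² = (2*j*(-48 + j))*j² = 2*j³*(-48 + j))
c(3) - v(6) = (3/2)*(13 - 1*3)/3 - 2*6³*(-48 + 6) = (3/2)*(⅓)*(13 - 3) - 2*216*(-42) = (3/2)*(⅓)*10 - 1*(-18144) = 5 + 18144 = 18149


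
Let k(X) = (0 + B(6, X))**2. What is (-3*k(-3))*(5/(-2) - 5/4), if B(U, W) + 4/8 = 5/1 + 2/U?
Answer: 4205/16 ≈ 262.81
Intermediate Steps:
B(U, W) = 9/2 + 2/U (B(U, W) = -1/2 + (5/1 + 2/U) = -1/2 + (5*1 + 2/U) = -1/2 + (5 + 2/U) = 9/2 + 2/U)
k(X) = 841/36 (k(X) = (0 + (9/2 + 2/6))**2 = (0 + (9/2 + 2*(1/6)))**2 = (0 + (9/2 + 1/3))**2 = (0 + 29/6)**2 = (29/6)**2 = 841/36)
(-3*k(-3))*(5/(-2) - 5/4) = (-3*841/36)*(5/(-2) - 5/4) = -841*(5*(-1/2) - 5*1/4)/12 = -841*(-5/2 - 5/4)/12 = -841/12*(-15/4) = 4205/16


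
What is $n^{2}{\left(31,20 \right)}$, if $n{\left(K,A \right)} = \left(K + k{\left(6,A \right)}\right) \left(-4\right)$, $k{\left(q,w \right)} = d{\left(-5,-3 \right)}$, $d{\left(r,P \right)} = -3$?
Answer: $12544$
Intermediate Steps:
$k{\left(q,w \right)} = -3$
$n{\left(K,A \right)} = 12 - 4 K$ ($n{\left(K,A \right)} = \left(K - 3\right) \left(-4\right) = \left(-3 + K\right) \left(-4\right) = 12 - 4 K$)
$n^{2}{\left(31,20 \right)} = \left(12 - 124\right)^{2} = \left(-112\right)^{2} = 12544$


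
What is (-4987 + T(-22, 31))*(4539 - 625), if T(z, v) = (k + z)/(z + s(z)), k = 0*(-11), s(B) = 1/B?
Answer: -9464877854/485 ≈ -1.9515e+7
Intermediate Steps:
s(B) = 1/B
k = 0
T(z, v) = z/(z + 1/z) (T(z, v) = (0 + z)/(z + 1/z) = z/(z + 1/z))
(-4987 + T(-22, 31))*(4539 - 625) = (-4987 + (-22)²/(1 + (-22)²))*(4539 - 625) = (-4987 + 484/(1 + 484))*3914 = (-4987 + 484/485)*3914 = -2418211/485*3914 = -9464877854/485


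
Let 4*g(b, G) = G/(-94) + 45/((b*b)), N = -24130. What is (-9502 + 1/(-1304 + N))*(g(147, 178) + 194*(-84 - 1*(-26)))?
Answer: 613758731449864435/5740301196 ≈ 1.0692e+8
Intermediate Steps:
g(b, G) = -G/376 + 45/(4*b²) (g(b, G) = (G/(-94) + 45/((b*b)))/4 = (G*(-1/94) + 45/(b²))/4 = (-G/94 + 45/b²)/4 = (45/b² - G/94)/4 = -G/376 + 45/(4*b²))
(-9502 + 1/(-1304 + N))*(g(147, 178) + 194*(-84 - 1*(-26))) = (-9502 + 1/(-1304 - 24130))*((-1/376*178 + (45/4)/147²) + 194*(-84 - 1*(-26))) = (-9502 + 1/(-25434))*((-89/188 + (45/4)*(1/21609)) + 194*(-84 + 26)) = (-9502 - 1/25434)*((-89/188 + 5/9604) + 194*(-58)) = -241673869*(-106727/225694 - 11252)/25434 = -241673869/25434*(-2539615615/225694) = 613758731449864435/5740301196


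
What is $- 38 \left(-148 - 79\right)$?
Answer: $8626$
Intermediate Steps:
$- 38 \left(-148 - 79\right) = \left(-38\right) \left(-227\right) = 8626$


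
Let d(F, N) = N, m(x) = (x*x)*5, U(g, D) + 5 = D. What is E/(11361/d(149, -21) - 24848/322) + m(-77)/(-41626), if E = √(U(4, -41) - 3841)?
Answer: -29645/41626 - 2093*I*√23/99525 ≈ -0.71218 - 0.10086*I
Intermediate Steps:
U(g, D) = -5 + D
m(x) = 5*x² (m(x) = x²*5 = 5*x²)
E = 13*I*√23 (E = √((-5 - 41) - 3841) = √(-46 - 3841) = √(-3887) = 13*I*√23 ≈ 62.346*I)
E/(11361/d(149, -21) - 24848/322) + m(-77)/(-41626) = (13*I*√23)/(11361/(-21) - 24848/322) + (5*(-77)²)/(-41626) = (13*I*√23)/(11361*(-1/21) - 24848*1/322) + (5*5929)*(-1/41626) = (13*I*√23)/(-541 - 12424/161) + 29645*(-1/41626) = (13*I*√23)/(-99525/161) - 29645/41626 = (13*I*√23)*(-161/99525) - 29645/41626 = -2093*I*√23/99525 - 29645/41626 = -29645/41626 - 2093*I*√23/99525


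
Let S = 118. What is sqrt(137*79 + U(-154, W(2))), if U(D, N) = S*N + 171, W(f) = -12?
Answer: sqrt(9578) ≈ 97.867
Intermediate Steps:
U(D, N) = 171 + 118*N (U(D, N) = 118*N + 171 = 171 + 118*N)
sqrt(137*79 + U(-154, W(2))) = sqrt(137*79 + (171 + 118*(-12))) = sqrt(10823 + (171 - 1416)) = sqrt(10823 - 1245) = sqrt(9578)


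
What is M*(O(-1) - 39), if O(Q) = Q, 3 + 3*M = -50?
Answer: 2120/3 ≈ 706.67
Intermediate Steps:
M = -53/3 (M = -1 + (⅓)*(-50) = -1 - 50/3 = -53/3 ≈ -17.667)
M*(O(-1) - 39) = -53*(-1 - 39)/3 = -53/3*(-40) = 2120/3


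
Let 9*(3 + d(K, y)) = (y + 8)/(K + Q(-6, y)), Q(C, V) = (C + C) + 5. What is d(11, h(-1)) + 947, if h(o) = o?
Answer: 33991/36 ≈ 944.19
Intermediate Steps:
Q(C, V) = 5 + 2*C (Q(C, V) = 2*C + 5 = 5 + 2*C)
d(K, y) = -3 + (8 + y)/(9*(-7 + K)) (d(K, y) = -3 + ((y + 8)/(K + (5 + 2*(-6))))/9 = -3 + ((8 + y)/(K + (5 - 12)))/9 = -3 + ((8 + y)/(K - 7))/9 = -3 + ((8 + y)/(-7 + K))/9 = -3 + (8 + y)/(9*(-7 + K)))
d(11, h(-1)) + 947 = (197 - 1 - 27*11)/(9*(-7 + 11)) + 947 = (1/9)*(197 - 1 - 297)/4 + 947 = (1/9)*(1/4)*(-101) + 947 = -101/36 + 947 = 33991/36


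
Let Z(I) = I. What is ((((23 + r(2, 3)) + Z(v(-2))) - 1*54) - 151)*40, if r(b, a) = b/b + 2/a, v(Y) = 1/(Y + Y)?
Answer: -21670/3 ≈ -7223.3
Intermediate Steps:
v(Y) = 1/(2*Y)
r(b, a) = 1 + 2/a
((((23 + r(2, 3)) + Z(v(-2))) - 1*54) - 151)*40 = ((((23 + (2 + 3)/3) + (½)/(-2)) - 1*54) - 151)*40 = ((((23 + (⅓)*5) + (½)*(-½)) - 54) - 151)*40 = ((((23 + 5/3) - ¼) - 54) - 151)*40 = (((74/3 - ¼) - 54) - 151)*40 = ((293/12 - 54) - 151)*40 = (-355/12 - 151)*40 = -2167/12*40 = -21670/3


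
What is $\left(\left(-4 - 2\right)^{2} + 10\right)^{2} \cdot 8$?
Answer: $16928$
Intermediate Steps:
$\left(\left(-4 - 2\right)^{2} + 10\right)^{2} \cdot 8 = \left(\left(-6\right)^{2} + 10\right)^{2} \cdot 8 = \left(36 + 10\right)^{2} \cdot 8 = 46^{2} \cdot 8 = 2116 \cdot 8 = 16928$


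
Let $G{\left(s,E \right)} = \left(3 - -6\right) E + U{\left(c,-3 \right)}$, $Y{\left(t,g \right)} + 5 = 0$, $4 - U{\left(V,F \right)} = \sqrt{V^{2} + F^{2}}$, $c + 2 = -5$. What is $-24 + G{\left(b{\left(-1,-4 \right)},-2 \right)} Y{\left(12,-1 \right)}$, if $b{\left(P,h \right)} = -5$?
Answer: $46 + 5 \sqrt{58} \approx 84.079$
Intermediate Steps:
$c = -7$ ($c = -2 - 5 = -7$)
$U{\left(V,F \right)} = 4 - \sqrt{F^{2} + V^{2}}$ ($U{\left(V,F \right)} = 4 - \sqrt{V^{2} + F^{2}} = 4 - \sqrt{F^{2} + V^{2}}$)
$Y{\left(t,g \right)} = -5$ ($Y{\left(t,g \right)} = -5 + 0 = -5$)
$G{\left(s,E \right)} = 4 - \sqrt{58} + 9 E$ ($G{\left(s,E \right)} = \left(3 - -6\right) E + \left(4 - \sqrt{\left(-3\right)^{2} + \left(-7\right)^{2}}\right) = \left(3 + 6\right) E + \left(4 - \sqrt{9 + 49}\right) = 9 E + \left(4 - \sqrt{58}\right) = 4 - \sqrt{58} + 9 E$)
$-24 + G{\left(b{\left(-1,-4 \right)},-2 \right)} Y{\left(12,-1 \right)} = -24 + \left(4 - \sqrt{58} + 9 \left(-2\right)\right) \left(-5\right) = -24 + \left(4 - \sqrt{58} - 18\right) \left(-5\right) = -24 + \left(-14 - \sqrt{58}\right) \left(-5\right) = -24 + \left(70 + 5 \sqrt{58}\right) = 46 + 5 \sqrt{58}$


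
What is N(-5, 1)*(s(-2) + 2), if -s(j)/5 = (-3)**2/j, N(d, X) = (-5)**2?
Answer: 1225/2 ≈ 612.50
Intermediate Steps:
N(d, X) = 25
s(j) = -45/j (s(j) = -5*(-3)**2/j = -45/j)
N(-5, 1)*(s(-2) + 2) = 25*(-45/(-2) + 2) = 25*(-45*(-1/2) + 2) = 25*(45/2 + 2) = 25*(49/2) = 1225/2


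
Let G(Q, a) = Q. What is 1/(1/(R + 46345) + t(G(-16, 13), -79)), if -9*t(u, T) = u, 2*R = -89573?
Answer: 9351/16630 ≈ 0.56230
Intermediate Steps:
R = -89573/2 (R = (1/2)*(-89573) = -89573/2 ≈ -44787.)
t(u, T) = -u/9
1/(1/(R + 46345) + t(G(-16, 13), -79)) = 1/(1/(-89573/2 + 46345) - 1/9*(-16)) = 1/(1/(3117/2) + 16/9) = 1/(2/3117 + 16/9) = 1/(16630/9351) = 9351/16630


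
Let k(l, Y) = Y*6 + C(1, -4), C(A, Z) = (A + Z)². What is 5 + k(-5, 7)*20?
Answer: 1025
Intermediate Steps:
k(l, Y) = 9 + 6*Y (k(l, Y) = Y*6 + (1 - 4)² = 6*Y + (-3)² = 6*Y + 9 = 9 + 6*Y)
5 + k(-5, 7)*20 = 5 + (9 + 6*7)*20 = 5 + (9 + 42)*20 = 5 + 51*20 = 5 + 1020 = 1025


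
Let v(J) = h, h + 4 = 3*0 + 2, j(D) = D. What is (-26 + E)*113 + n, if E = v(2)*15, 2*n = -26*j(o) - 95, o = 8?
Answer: -12959/2 ≈ -6479.5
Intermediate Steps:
h = -2 (h = -4 + (3*0 + 2) = -4 + (0 + 2) = -4 + 2 = -2)
v(J) = -2
n = -303/2 (n = (-26*8 - 95)/2 = (-208 - 95)/2 = (½)*(-303) = -303/2 ≈ -151.50)
E = -30 (E = -2*15 = -30)
(-26 + E)*113 + n = (-26 - 30)*113 - 303/2 = -56*113 - 303/2 = -6328 - 303/2 = -12959/2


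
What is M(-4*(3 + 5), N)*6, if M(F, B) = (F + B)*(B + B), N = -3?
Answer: 1260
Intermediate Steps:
M(F, B) = 2*B*(B + F) (M(F, B) = (B + F)*(2*B) = 2*B*(B + F))
M(-4*(3 + 5), N)*6 = (2*(-3)*(-3 - 4*(3 + 5)))*6 = (2*(-3)*(-3 - 4*8))*6 = (2*(-3)*(-3 - 32))*6 = (2*(-3)*(-35))*6 = 210*6 = 1260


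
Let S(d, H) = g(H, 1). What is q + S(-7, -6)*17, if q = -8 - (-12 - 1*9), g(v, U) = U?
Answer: 30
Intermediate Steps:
S(d, H) = 1
q = 13 (q = -8 - (-12 - 9) = -8 - 1*(-21) = -8 + 21 = 13)
q + S(-7, -6)*17 = 13 + 1*17 = 13 + 17 = 30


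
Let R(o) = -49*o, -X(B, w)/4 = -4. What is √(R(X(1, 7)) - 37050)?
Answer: I*√37834 ≈ 194.51*I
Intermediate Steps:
X(B, w) = 16 (X(B, w) = -4*(-4) = 16)
√(R(X(1, 7)) - 37050) = √(-49*16 - 37050) = √(-784 - 37050) = √(-37834) = I*√37834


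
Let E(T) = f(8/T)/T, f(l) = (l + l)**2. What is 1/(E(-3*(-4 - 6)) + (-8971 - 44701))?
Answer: -3375/181142968 ≈ -1.8632e-5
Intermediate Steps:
f(l) = 4*l**2 (f(l) = (2*l)**2 = 4*l**2)
E(T) = 256/T**3 (E(T) = (4*(8/T)**2)/T = (4*(64/T**2))/T = (256/T**2)/T = 256/T**3)
1/(E(-3*(-4 - 6)) + (-8971 - 44701)) = 1/(256/(-3*(-4 - 6))**3 + (-8971 - 44701)) = 1/(256/(-3*(-10))**3 - 53672) = 1/(256/30**3 - 53672) = 1/(256*(1/27000) - 53672) = 1/(32/3375 - 53672) = 1/(-181142968/3375) = -3375/181142968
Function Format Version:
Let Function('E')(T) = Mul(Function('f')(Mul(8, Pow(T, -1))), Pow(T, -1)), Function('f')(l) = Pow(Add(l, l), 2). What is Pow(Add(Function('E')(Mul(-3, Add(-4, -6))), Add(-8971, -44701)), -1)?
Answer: Rational(-3375, 181142968) ≈ -1.8632e-5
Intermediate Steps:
Function('f')(l) = Mul(4, Pow(l, 2)) (Function('f')(l) = Pow(Mul(2, l), 2) = Mul(4, Pow(l, 2)))
Function('E')(T) = Mul(256, Pow(T, -3)) (Function('E')(T) = Mul(Mul(4, Pow(Mul(8, Pow(T, -1)), 2)), Pow(T, -1)) = Mul(Mul(4, Mul(64, Pow(T, -2))), Pow(T, -1)) = Mul(Mul(256, Pow(T, -2)), Pow(T, -1)) = Mul(256, Pow(T, -3)))
Pow(Add(Function('E')(Mul(-3, Add(-4, -6))), Add(-8971, -44701)), -1) = Pow(Add(Mul(256, Pow(Mul(-3, Add(-4, -6)), -3)), Add(-8971, -44701)), -1) = Pow(Add(Mul(256, Pow(Mul(-3, -10), -3)), -53672), -1) = Pow(Add(Mul(256, Pow(30, -3)), -53672), -1) = Pow(Add(Mul(256, Rational(1, 27000)), -53672), -1) = Pow(Add(Rational(32, 3375), -53672), -1) = Pow(Rational(-181142968, 3375), -1) = Rational(-3375, 181142968)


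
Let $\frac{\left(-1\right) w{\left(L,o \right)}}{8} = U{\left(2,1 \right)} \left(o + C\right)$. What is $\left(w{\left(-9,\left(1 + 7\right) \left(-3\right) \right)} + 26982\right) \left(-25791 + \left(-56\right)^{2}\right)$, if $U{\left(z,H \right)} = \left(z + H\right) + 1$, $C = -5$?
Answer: $-632301050$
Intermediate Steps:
$U{\left(z,H \right)} = 1 + H + z$ ($U{\left(z,H \right)} = \left(H + z\right) + 1 = 1 + H + z$)
$w{\left(L,o \right)} = 160 - 32 o$ ($w{\left(L,o \right)} = - 8 \left(1 + 1 + 2\right) \left(o - 5\right) = - 8 \cdot 4 \left(-5 + o\right) = - 8 \left(-20 + 4 o\right) = 160 - 32 o$)
$\left(w{\left(-9,\left(1 + 7\right) \left(-3\right) \right)} + 26982\right) \left(-25791 + \left(-56\right)^{2}\right) = \left(\left(160 - 32 \left(1 + 7\right) \left(-3\right)\right) + 26982\right) \left(-25791 + \left(-56\right)^{2}\right) = \left(\left(160 - 32 \cdot 8 \left(-3\right)\right) + 26982\right) \left(-25791 + 3136\right) = \left(\left(160 - -768\right) + 26982\right) \left(-22655\right) = \left(\left(160 + 768\right) + 26982\right) \left(-22655\right) = \left(928 + 26982\right) \left(-22655\right) = 27910 \left(-22655\right) = -632301050$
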